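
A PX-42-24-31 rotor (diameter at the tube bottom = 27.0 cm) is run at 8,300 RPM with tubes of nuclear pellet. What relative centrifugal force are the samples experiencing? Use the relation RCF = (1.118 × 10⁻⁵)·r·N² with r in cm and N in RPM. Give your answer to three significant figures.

10400 x g

r = 27.0 / 2 = 13.5 cm
RCF = 1.118 × 10⁻⁵ × 13.5 × (8300)² = 1.118 × 10⁻⁵ × 13.5 × 68,890,000 ≈ 10,397.6 × g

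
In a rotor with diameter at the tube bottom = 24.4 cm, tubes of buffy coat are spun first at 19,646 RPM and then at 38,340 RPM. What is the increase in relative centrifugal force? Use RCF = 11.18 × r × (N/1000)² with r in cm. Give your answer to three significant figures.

148000 x g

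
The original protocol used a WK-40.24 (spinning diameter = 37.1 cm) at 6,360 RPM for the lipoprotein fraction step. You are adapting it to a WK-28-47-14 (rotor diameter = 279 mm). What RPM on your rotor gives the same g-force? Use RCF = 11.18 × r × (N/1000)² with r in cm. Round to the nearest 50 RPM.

7350 RPM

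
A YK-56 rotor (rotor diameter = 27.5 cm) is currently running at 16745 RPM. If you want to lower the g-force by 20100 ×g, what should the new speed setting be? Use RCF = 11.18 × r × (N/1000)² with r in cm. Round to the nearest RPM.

r = 27.5 / 2 = 13.75 cm
Current RCF = 11.18 × 13.75 × (16.745)² = 11.18 × 13.75 × 280.395025 ≈ 43,103.7 × g
Target RCF = 43,103.7 − 20,100 = 23,003.7 × g
(N/1000)² = 23,003.7 / 153.725 = 149.6419
N = 1000 × √149.6419 ≈ 12,232.8

≈ 12233 RPM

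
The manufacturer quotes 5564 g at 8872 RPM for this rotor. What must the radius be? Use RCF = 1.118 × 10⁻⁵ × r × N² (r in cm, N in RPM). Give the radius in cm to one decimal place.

RCF = 1.118 × 10⁻⁵ × r × N²
5564 = 1.118 × 10⁻⁵ × r × (8872)²
r = 5564 / (1.118 × 10⁻⁵ × 78,712,384) = 5564 / 880.0045 ≈ 6.323 cm

r ≈ 6.3 cm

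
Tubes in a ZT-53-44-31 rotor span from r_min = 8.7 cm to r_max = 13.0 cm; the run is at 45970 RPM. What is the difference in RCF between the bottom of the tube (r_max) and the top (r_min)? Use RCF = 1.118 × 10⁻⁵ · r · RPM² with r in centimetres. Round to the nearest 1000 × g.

ΔRCF = 1.118 × 10⁻⁵ × (r_max − r_min) × N² = 1.118 × 10⁻⁵ × 4.3 × 2,113,240,900 ≈ 101,591.9

102000 g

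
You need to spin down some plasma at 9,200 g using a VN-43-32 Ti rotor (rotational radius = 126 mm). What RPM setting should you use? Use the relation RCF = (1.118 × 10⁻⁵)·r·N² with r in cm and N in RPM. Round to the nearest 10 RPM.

8080 RPM

r = 126 mm = 12.6 cm
9,200 = 1.118 × 10⁻⁵ × 12.6 × N²
N² = 9,200 / (14.0868 × 10⁻⁵) = 65,309,368
N ≈ √65,309,368 ≈ 8,081.4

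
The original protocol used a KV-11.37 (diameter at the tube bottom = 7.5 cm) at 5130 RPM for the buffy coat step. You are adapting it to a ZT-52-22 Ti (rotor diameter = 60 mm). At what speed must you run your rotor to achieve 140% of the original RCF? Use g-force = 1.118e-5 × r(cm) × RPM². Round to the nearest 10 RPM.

≈ 6790 RPM

Original rotor: r = 7.5 / 2 = 3.75 cm
RCF_original = 1.118 × 10⁻⁵ × 3.75 × (5130)² = 1.118 × 10⁻⁵ × 3.75 × 26,316,900 ≈ 1,103.3 × g
Target RCF = 1.4 × 1,103.3 ≈ 1,544.6 × g
Your rotor: r = 60 mm / 2 = 30 mm = 3 cm
1,544.6 = 1.118 × 10⁻⁵ × 3 × N²
N² = 1,544.6 / (3.354 × 10⁻⁵) = 46,052,475
N ≈ √46,052,475 ≈ 6,786.2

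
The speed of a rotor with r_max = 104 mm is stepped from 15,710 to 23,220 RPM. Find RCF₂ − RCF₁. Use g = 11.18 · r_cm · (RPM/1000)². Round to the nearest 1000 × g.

r = 104 mm = 10.4 cm
RCF₁ = 11.18 × 10.4 × (15.71)² = 11.18 × 10.4 × 246.8041 ≈ 28,696.4 × g
RCF₂ = 11.18 × 10.4 × (23.22)² = 11.18 × 10.4 × 539.1684 ≈ 62,690.2 × g
Increase = 62,690.2 − 28,696.4 = 33,993.8

34000 x g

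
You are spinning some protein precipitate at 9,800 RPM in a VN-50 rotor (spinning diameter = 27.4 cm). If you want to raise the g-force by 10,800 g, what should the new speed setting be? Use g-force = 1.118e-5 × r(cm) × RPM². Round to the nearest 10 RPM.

r = 27.4 / 2 = 13.7 cm
Current RCF = 1.118 × 10⁻⁵ × 13.7 × (9800)² = 1.118 × 10⁻⁵ × 13.7 × 96,040,000 ≈ 14,710.1 × g
Target RCF = 14,710.1 + 10,800 = 25,510.1 × g
N² = 25,510.1 / (15.3166 × 10⁻⁵) = 166,551,976
N ≈ √166,551,976 ≈ 12,905.5

12910 RPM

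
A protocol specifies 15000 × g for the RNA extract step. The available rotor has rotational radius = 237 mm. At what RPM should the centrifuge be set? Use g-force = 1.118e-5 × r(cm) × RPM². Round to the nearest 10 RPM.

r = 237 mm = 23.7 cm
15,000 = 1.118 × 10⁻⁵ × 23.7 × N²
N² = 15,000 / (26.4966 × 10⁻⁵) = 56,611,037
N ≈ √56,611,037 ≈ 7,524.0

≈ 7520 RPM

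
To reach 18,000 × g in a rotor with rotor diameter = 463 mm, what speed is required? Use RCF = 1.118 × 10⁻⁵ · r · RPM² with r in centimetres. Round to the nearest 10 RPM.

8340 RPM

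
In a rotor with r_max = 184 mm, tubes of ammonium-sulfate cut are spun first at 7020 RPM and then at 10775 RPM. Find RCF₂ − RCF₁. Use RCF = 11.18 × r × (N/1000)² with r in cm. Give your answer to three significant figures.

r = 184 mm = 18.4 cm
RCF₁ = 11.18 × 18.4 × (7.02)² = 11.18 × 18.4 × 49.2804 ≈ 10,137.6 × g
RCF₂ = 11.18 × 18.4 × (10.775)² = 11.18 × 18.4 × 116.100625 ≈ 23,883.3 × g
Increase = 23,883.3 − 10,137.6 = 13,745.7

≈ 13700 g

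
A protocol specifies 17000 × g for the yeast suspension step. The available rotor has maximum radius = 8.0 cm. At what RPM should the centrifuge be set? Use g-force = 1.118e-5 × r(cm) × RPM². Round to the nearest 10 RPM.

17,000 = 1.118 × 10⁻⁵ × 8 × N²
N² = 17,000 / (8.944 × 10⁻⁵) = 190,071,556
N ≈ √190,071,556 ≈ 13,786.6

≈ 13790 RPM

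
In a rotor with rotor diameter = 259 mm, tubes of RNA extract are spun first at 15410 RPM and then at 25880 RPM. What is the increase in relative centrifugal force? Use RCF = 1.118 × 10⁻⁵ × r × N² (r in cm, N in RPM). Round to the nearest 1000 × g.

r = 259 mm / 2 = 129.5 mm = 12.95 cm
RCF₁ = 1.118 × 10⁻⁵ × 12.95 × (15410)² = 1.118 × 10⁻⁵ × 12.95 × 237,468,100 ≈ 34,380.9 × g
RCF₂ = 1.118 × 10⁻⁵ × 12.95 × (25880)² = 1.118 × 10⁻⁵ × 12.95 × 669,774,400 ≈ 96,970.6 × g
Increase = 96,970.6 − 34,380.9 = 62,589.7

63000 × g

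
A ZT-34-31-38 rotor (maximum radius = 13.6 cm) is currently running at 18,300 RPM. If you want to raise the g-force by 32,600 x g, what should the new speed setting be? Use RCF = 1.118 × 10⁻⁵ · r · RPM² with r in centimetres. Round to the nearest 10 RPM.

N₂ ≈ 23440 RPM

Current RCF = 1.118 × 10⁻⁵ × 13.6 × (18300)² = 1.118 × 10⁻⁵ × 13.6 × 334,890,000 ≈ 50,919.4 × g
Target RCF = 50,919.4 + 32,600 = 83,519.4 × g
N² = 83,519.4 / (15.2048 × 10⁻⁵) = 549,296,275
N ≈ √549,296,275 ≈ 23,437.1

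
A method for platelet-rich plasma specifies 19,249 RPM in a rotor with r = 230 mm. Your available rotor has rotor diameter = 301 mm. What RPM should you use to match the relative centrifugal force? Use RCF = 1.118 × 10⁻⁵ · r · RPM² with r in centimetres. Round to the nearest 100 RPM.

≈ 23800 RPM

Original rotor: r = 230 mm = 23.0 cm
RCF = 1.118 × 10⁻⁵ × r × N²
RCF_original = 1.118 × 10⁻⁵ × 23 × (19249)² = 1.118 × 10⁻⁵ × 23 × 370,524,001 ≈ 95,276.5 × g
Your rotor: r = 301 mm / 2 = 150.5 mm = 15.05 cm
95,276.5 = 1.118 × 10⁻⁵ × 15.05 × N²
N² = 95,276.5 / (16.8259 × 10⁻⁵) = 566,249,057
N ≈ √566,249,057 ≈ 23,796.0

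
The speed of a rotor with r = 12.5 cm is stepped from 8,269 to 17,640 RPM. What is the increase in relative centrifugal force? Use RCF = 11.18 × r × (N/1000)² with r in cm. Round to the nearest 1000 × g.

≈ 34000 × g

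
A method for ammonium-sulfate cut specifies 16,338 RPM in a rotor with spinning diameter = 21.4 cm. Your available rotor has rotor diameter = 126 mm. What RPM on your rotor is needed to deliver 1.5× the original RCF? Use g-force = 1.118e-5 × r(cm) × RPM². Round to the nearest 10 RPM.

26080 RPM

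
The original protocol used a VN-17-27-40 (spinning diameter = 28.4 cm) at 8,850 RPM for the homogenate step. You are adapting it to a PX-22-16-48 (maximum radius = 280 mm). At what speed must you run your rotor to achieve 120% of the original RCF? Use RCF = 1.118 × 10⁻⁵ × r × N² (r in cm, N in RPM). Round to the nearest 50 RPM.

Original rotor: r = 28.4 / 2 = 14.2 cm
RCF = 1.118 × 10⁻⁵ × r × N²
RCF_original = 1.118 × 10⁻⁵ × 14.2 × (8850)² = 1.118 × 10⁻⁵ × 14.2 × 78,322,500 ≈ 12,434.2 × g
Target RCF = 1.2 × 12,434.2 ≈ 14,921 × g
Your rotor: r = 280 mm = 28.0 cm
14,921 = 1.118 × 10⁻⁵ × 28 × N²
N² = 14,921 / (31.304 × 10⁻⁵) = 47,664,835
N ≈ √47,664,835 ≈ 6,904.0

≈ 6900 RPM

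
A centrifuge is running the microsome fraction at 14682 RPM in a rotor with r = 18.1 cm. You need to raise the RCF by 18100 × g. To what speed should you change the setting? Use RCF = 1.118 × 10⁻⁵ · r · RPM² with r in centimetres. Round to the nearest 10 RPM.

17460 RPM

Current RCF = 1.118 × 10⁻⁵ × 18.1 × (14682)² = 1.118 × 10⁻⁵ × 18.1 × 215,561,124 ≈ 43,620.5 × g
Target RCF = 43,620.5 + 18,100 = 61,720.5 × g
N² = 61,720.5 / (20.2358 × 10⁻⁵) = 305,006,474
N ≈ √305,006,474 ≈ 17,464.4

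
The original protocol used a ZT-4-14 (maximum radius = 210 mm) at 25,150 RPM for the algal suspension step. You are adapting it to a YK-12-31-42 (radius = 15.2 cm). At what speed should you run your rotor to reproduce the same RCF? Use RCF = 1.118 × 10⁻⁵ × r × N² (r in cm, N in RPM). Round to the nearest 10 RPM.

Original rotor: r = 210 mm = 21.0 cm
RCF_original = 1.118 × 10⁻⁵ × 21 × (25150)² = 1.118 × 10⁻⁵ × 21 × 632,522,500 ≈ 148,503.6 × g
148,503.6 = 1.118 × 10⁻⁵ × 15.2 × N²
N² = 148,503.6 / (16.9936 × 10⁻⁵) = 873,879,578
N ≈ √873,879,578 ≈ 29,561.5

≈ 29560 RPM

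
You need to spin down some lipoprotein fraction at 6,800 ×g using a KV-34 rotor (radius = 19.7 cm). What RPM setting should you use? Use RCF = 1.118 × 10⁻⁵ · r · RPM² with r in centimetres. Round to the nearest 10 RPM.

N ≈ 5560 RPM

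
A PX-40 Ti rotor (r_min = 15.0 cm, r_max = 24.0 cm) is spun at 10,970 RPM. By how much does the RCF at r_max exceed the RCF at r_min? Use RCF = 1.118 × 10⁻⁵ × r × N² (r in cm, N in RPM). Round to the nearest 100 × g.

12100 g

RCF_max = 1.118 × 10⁻⁵ × 24 × (10970)² = 1.118 × 10⁻⁵ × 24 × 120,340,900 ≈ 32,289.9 × g
RCF_min = 1.118 × 10⁻⁵ × 15 × (10970)² = 1.118 × 10⁻⁵ × 15 × 120,340,900 ≈ 20,181.2 × g
ΔRCF = 32,289.9 − 20,181.2 = 12,108.7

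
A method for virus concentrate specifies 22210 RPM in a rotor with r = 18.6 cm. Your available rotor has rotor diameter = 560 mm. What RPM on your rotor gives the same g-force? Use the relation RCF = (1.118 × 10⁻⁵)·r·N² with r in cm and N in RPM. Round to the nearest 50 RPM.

≈ 18100 RPM

RCF = 1.118 × 10⁻⁵ × r × N²
RCF_original = 1.118 × 10⁻⁵ × 18.6 × (22210)² = 1.118 × 10⁻⁵ × 18.6 × 493,284,100 ≈ 102,577.4 × g
Your rotor: r = 560 mm / 2 = 280 mm = 28 cm
102,577.4 = 1.118 × 10⁻⁵ × 28 × N²
N² = 102,577.4 / (31.304 × 10⁻⁵) = 327,681,446
N ≈ √327,681,446 ≈ 18,102.0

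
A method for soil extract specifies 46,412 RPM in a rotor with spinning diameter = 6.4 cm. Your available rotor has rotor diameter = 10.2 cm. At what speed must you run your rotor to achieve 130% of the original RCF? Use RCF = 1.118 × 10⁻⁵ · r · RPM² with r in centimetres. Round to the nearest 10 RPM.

≈ 41920 RPM

Original rotor: r = 6.4 / 2 = 3.2 cm
RCF = 1.118 × 10⁻⁵ × r × N²
RCF_original = 1.118 × 10⁻⁵ × 3.2 × (46412)² = 1.118 × 10⁻⁵ × 3.2 × 2,154,073,744 ≈ 77,064.1 × g
Target RCF = 1.3 × 77,064.1 ≈ 100,183.3 × g
Your rotor: r = 10.2 / 2 = 5.1 cm
100,183.3 = 1.118 × 10⁻⁵ × 5.1 × N²
N² = 100,183.3 / (5.7018 × 10⁻⁵) = 1,757,046,897
N ≈ √1,757,046,897 ≈ 41,917.1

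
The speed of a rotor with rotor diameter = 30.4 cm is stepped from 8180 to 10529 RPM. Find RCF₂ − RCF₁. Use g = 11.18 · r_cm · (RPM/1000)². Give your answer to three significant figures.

r = 30.4 / 2 = 15.2 cm
RCF₁ = 11.18 × 15.2 × (8.18)² = 11.18 × 15.2 × 66.9124 ≈ 11,370.8 × g
RCF₂ = 11.18 × 15.2 × (10.529)² = 11.18 × 15.2 × 110.859841 ≈ 18,839.1 × g
Increase = 18,839.1 − 11,370.8 = 7,468.3

≈ 7470 ×g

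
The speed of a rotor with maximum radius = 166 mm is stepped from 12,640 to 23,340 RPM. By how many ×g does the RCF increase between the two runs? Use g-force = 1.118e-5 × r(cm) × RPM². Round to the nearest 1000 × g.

≈ 71000 ×g

r = 166 mm = 16.6 cm
RCF₁ = 1.118 × 10⁻⁵ × 16.6 × (12640)² = 1.118 × 10⁻⁵ × 16.6 × 159,769,600 ≈ 29,651.3 × g
RCF₂ = 1.118 × 10⁻⁵ × 16.6 × (23340)² = 1.118 × 10⁻⁵ × 16.6 × 544,755,600 ≈ 101,100.1 × g
Increase = 101,100.1 − 29,651.3 = 71,448.8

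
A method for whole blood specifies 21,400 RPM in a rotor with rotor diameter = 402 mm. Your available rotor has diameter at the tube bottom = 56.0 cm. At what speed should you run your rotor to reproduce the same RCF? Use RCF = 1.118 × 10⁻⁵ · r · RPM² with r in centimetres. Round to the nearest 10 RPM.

≈ 18130 RPM

Original rotor: r = 402 mm / 2 = 201 mm = 20.1 cm
RCF = 1.118 × 10⁻⁵ × r × N²
RCF_original = 1.118 × 10⁻⁵ × 20.1 × (21400)² = 1.118 × 10⁻⁵ × 20.1 × 457,960,000 ≈ 102,911.9 × g
Your rotor: r = 56.0 / 2 = 28 cm
102,911.9 = 1.118 × 10⁻⁵ × 28 × N²
N² = 102,911.9 / (31.304 × 10⁻⁵) = 328,750,000
N ≈ √328,750,000 ≈ 18,131.5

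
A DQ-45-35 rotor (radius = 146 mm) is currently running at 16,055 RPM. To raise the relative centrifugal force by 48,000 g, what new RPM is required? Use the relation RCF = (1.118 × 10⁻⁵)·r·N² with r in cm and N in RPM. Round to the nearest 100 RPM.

≈ 23500 RPM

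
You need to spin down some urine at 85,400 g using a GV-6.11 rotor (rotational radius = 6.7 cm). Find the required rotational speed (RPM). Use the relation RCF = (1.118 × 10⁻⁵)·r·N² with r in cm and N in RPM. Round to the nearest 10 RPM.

85,400 = 1.118 × 10⁻⁵ × 6.7 × N²
N² = 85,400 / (7.4906 × 10⁻⁵) = 1,140,095,586
N ≈ √1,140,095,586 ≈ 33,765.3

N ≈ 33770 RPM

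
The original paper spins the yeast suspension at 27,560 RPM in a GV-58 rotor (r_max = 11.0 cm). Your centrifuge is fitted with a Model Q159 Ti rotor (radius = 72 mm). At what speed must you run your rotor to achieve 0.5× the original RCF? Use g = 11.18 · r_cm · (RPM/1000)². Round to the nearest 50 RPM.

RCF_original = 11.18 × 11 × (27.56)² = 11.18 × 11 × 759.5536 ≈ 93,409.9 × g
Target RCF = 0.5 × 93,409.9 ≈ 46,704.9 × g
Your rotor: r = 72 mm = 7.2 cm
46,704.9 = 11.18 × 7.2 × (N/1000)²
(N/1000)² = 46,704.9 / 80.496 = 580.2139
N = 1000 × √580.2139 ≈ 24,087.6

≈ 24100 RPM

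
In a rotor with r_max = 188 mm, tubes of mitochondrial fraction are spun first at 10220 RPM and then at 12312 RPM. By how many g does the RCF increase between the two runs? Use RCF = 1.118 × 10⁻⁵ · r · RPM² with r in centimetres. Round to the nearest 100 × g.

≈ 9900 g

r = 188 mm = 18.8 cm
RCF₁ = 1.118 × 10⁻⁵ × 18.8 × (10220)² = 1.118 × 10⁻⁵ × 18.8 × 104,448,400 ≈ 21,953.4 × g
RCF₂ = 1.118 × 10⁻⁵ × 18.8 × (12312)² = 1.118 × 10⁻⁵ × 18.8 × 151,585,344 ≈ 31,860.8 × g
Increase = 31,860.8 − 21,953.4 = 9,907.4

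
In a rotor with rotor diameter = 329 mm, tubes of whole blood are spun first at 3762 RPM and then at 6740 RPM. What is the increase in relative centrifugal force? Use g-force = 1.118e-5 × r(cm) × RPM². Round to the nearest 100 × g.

≈ 5800 ×g

r = 329 mm / 2 = 164.5 mm = 16.45 cm
RCF₁ = 1.118 × 10⁻⁵ × 16.45 × (3762)² = 1.118 × 10⁻⁵ × 16.45 × 14,152,644 ≈ 2,602.8 × g
RCF₂ = 1.118 × 10⁻⁵ × 16.45 × (6740)² = 1.118 × 10⁻⁵ × 16.45 × 45,427,600 ≈ 8,354.6 × g
Increase = 8,354.6 − 2,602.8 = 5,751.8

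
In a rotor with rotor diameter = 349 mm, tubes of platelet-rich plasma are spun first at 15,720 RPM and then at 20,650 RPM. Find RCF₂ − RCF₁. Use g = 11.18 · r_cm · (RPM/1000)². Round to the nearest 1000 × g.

r = 349 mm / 2 = 174.5 mm = 17.45 cm
RCF₁ = 11.18 × 17.45 × (15.72)² = 11.18 × 17.45 × 247.1184 ≈ 48,210.6 × g
RCF₂ = 11.18 × 17.45 × (20.65)² = 11.18 × 17.45 × 426.4225 ≈ 83,191.2 × g
Increase = 83,191.2 − 48,210.6 = 34,980.6

≈ 35000 × g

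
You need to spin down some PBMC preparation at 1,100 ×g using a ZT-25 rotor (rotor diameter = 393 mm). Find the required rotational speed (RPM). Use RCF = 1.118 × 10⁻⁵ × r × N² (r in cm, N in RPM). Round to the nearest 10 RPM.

r = 393 mm / 2 = 196.5 mm = 19.65 cm
RCF = 1.118 × 10⁻⁵ × r × N²
1,100 = 1.118 × 10⁻⁵ × 19.65 × N²
N² = 1,100 / (21.9687 × 10⁻⁵) = 5,007,124
N ≈ √5,007,124 ≈ 2,237.7

≈ 2240 RPM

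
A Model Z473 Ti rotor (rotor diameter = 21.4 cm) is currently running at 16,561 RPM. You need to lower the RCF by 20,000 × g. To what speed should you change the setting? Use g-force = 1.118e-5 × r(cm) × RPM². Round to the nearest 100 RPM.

≈ 10300 RPM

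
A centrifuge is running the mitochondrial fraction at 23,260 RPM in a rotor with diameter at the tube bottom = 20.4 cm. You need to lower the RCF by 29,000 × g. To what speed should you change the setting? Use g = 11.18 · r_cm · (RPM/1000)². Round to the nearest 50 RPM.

r = 20.4 / 2 = 10.2 cm
Current RCF = 11.18 × 10.2 × (23.26)² = 11.18 × 10.2 × 541.0276 ≈ 61,696.6 × g
Target RCF = 61,696.6 − 29,000 = 32,696.6 × g
(N/1000)² = 32,696.6 / 114.036 = 286.7217
N = 1000 × √286.7217 ≈ 16,932.9

N₂ ≈ 16950 RPM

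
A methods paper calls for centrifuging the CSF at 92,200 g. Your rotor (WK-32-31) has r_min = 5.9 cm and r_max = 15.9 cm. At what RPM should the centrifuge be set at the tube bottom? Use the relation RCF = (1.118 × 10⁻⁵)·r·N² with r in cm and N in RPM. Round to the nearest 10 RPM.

22770 RPM

Use r_max = 15.9 cm.
RCF = 1.118 × 10⁻⁵ × r × N²
92,200 = 1.118 × 10⁻⁵ × 15.9 × N²
N² = 92,200 / (17.7762 × 10⁻⁵) = 518,671,032
N ≈ √518,671,032 ≈ 22,774.4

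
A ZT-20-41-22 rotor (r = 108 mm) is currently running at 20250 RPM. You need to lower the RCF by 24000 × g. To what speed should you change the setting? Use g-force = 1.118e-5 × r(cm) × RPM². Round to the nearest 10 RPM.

14540 RPM

r = 108 mm = 10.8 cm
Current RCF = 1.118 × 10⁻⁵ × 10.8 × (20250)² = 1.118 × 10⁻⁵ × 10.8 × 410,062,500 ≈ 49,512.6 × g
Target RCF = 49,512.6 − 24,000 = 25,512.6 × g
N² = 25,512.6 / (12.0744 × 10⁻⁵) = 211,294,971
N ≈ √211,294,971 ≈ 14,536.0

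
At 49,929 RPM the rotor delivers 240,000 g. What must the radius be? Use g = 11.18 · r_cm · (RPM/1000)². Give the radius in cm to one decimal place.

RCF = 11.18 × r × (N/1000)²
240000 = 11.18 × r × (49.929)²
r = 240000 / (11.18 × 2492.905041) = 240000 / 27870.68 ≈ 8.611 cm

8.6 cm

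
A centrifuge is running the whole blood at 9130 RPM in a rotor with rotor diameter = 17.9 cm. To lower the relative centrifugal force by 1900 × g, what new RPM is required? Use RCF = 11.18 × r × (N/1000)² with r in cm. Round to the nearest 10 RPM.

8020 RPM

r = 17.9 / 2 = 8.95 cm
Current RCF = 11.18 × 8.95 × (9.13)² = 11.18 × 8.95 × 83.3569 ≈ 8,340.8 × g
Target RCF = 8,340.8 − 1,900 = 6,440.8 × g
(N/1000)² = 6,440.8 / 100.061 = 64.36874
N = 1000 × √64.36874 ≈ 8,023.0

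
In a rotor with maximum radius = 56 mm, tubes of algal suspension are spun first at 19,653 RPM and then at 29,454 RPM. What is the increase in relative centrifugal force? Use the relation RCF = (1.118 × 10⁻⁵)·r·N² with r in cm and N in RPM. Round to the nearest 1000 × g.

r = 56 mm = 5.6 cm
RCF₁ = 1.118 × 10⁻⁵ × 5.6 × (19653)² = 1.118 × 10⁻⁵ × 5.6 × 386,240,409 ≈ 24,181.7 × g
RCF₂ = 1.118 × 10⁻⁵ × 5.6 × (29454)² = 1.118 × 10⁻⁵ × 5.6 × 867,538,116 ≈ 54,314.8 × g
Increase = 54,314.8 − 24,181.7 = 30,133.1

30000 ×g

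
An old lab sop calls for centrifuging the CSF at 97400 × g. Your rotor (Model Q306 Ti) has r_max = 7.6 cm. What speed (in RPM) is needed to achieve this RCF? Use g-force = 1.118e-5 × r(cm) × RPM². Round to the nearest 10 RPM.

33860 RPM

RCF = 1.118 × 10⁻⁵ × r × N²
97,400 = 1.118 × 10⁻⁵ × 7.6 × N²
N² = 97,400 / (8.4968 × 10⁻⁵) = 1,146,313,906
N ≈ √1,146,313,906 ≈ 33,857.3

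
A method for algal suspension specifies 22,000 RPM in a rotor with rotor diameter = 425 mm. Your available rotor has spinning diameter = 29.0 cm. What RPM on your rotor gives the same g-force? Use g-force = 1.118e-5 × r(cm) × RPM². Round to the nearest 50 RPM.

≈ 26650 RPM

Original rotor: r = 425 mm / 2 = 212.5 mm = 21.25 cm
RCF = 1.118 × 10⁻⁵ × r × N²
RCF_original = 1.118 × 10⁻⁵ × 21.25 × (22000)² = 1.118 × 10⁻⁵ × 21.25 × 484,000,000 ≈ 114,986.3 × g
Your rotor: r = 29.0 / 2 = 14.5 cm
114,986.3 = 1.118 × 10⁻⁵ × 14.5 × N²
N² = 114,986.3 / (16.211 × 10⁻⁵) = 709,310,345
N ≈ √709,310,345 ≈ 26,632.9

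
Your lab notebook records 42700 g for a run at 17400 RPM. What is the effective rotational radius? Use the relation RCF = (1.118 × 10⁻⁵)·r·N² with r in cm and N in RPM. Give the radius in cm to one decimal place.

12.6 cm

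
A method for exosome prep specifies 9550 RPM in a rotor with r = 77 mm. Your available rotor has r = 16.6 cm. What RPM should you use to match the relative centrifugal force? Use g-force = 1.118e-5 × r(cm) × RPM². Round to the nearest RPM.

Original rotor: r = 77 mm = 7.7 cm
RCF_original = 1.118 × 10⁻⁵ × 7.7 × (9550)² = 1.118 × 10⁻⁵ × 7.7 × 91,202,500 ≈ 7,851.3 × g
7,851.3 = 1.118 × 10⁻⁵ × 16.6 × N²
N² = 7,851.3 / (18.5588 × 10⁻⁵) = 42,304,998
N ≈ √42,304,998 ≈ 6,504.2

6504 RPM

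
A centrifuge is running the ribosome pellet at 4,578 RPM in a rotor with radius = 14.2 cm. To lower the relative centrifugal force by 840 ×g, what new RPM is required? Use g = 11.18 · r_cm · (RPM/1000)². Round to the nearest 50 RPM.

Current RCF = 11.18 × 14.2 × (4.578)² = 11.18 × 14.2 × 20.958084 ≈ 3,327.2 × g
Target RCF = 3,327.2 − 840 = 2,487.2 × g
(N/1000)² = 2,487.2 / 158.756 = 15.66681
N = 1000 × √15.66681 ≈ 3,958.1

N₂ ≈ 3950 RPM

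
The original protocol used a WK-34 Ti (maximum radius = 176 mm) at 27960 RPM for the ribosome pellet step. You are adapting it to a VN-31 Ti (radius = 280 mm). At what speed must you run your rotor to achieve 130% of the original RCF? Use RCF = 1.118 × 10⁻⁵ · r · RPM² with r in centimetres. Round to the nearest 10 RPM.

Original rotor: r = 176 mm = 17.6 cm
RCF_original = 1.118 × 10⁻⁵ × 17.6 × (27960)² = 1.118 × 10⁻⁵ × 17.6 × 781,761,600 ≈ 153,825.7 × g
Target RCF = 1.3 × 153,825.7 ≈ 199,973.4 × g
Your rotor: r = 280 mm = 28.0 cm
199,973.4 = 1.118 × 10⁻⁵ × 28 × N²
N² = 199,973.4 / (31.304 × 10⁻⁵) = 638,811,015
N ≈ √638,811,015 ≈ 25,274.7

25270 RPM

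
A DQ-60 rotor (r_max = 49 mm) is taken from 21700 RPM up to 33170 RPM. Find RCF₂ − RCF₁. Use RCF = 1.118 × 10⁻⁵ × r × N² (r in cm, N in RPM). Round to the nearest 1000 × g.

≈ 34000 g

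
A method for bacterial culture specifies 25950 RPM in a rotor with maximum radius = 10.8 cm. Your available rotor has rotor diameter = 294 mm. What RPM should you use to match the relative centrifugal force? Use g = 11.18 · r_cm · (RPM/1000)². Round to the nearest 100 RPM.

RCF_original = 11.18 × 10.8 × (25.95)² = 11.18 × 10.8 × 673.4025 ≈ 81,309.3 × g
Your rotor: r = 294 mm / 2 = 147 mm = 14.7 cm
81,309.3 = 11.18 × 14.7 × (N/1000)²
(N/1000)² = 81,309.3 / 164.346 = 494.7446
N = 1000 × √494.7446 ≈ 22,242.9

≈ 22200 RPM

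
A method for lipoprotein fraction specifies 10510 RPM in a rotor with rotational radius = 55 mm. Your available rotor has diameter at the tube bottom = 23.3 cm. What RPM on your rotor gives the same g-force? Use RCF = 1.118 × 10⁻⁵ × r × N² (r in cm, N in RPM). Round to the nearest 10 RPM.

≈ 7220 RPM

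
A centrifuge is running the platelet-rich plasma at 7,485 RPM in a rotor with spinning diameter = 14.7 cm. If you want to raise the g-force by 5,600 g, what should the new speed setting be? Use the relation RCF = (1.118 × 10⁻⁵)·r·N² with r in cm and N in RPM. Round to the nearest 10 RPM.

N₂ ≈ 11140 RPM

r = 14.7 / 2 = 7.35 cm
Current RCF = 1.118 × 10⁻⁵ × 7.35 × (7485)² = 1.118 × 10⁻⁵ × 7.35 × 56,025,225 ≈ 4,603.8 × g
Target RCF = 4,603.8 + 5,600 = 10,203.8 × g
N² = 10,203.8 / (8.2173 × 10⁻⁵) = 124,174,607
N ≈ √124,174,607 ≈ 11,143.4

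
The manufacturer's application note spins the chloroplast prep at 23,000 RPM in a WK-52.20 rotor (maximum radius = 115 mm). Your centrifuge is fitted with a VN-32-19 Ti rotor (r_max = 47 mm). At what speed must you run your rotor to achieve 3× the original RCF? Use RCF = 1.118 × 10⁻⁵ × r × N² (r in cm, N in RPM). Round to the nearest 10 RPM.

≈ 62310 RPM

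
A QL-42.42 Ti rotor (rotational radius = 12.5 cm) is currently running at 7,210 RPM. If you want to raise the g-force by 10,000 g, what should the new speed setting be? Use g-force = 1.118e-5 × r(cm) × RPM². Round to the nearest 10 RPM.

Current RCF = 1.118 × 10⁻⁵ × 12.5 × (7210)² = 1.118 × 10⁻⁵ × 12.5 × 51,984,100 ≈ 7,264.8 × g
Target RCF = 7,264.8 + 10,000 = 17,264.8 × g
N² = 17,264.8 / (13.975 × 10⁻⁵) = 123,540,608
N ≈ √123,540,608 ≈ 11,114.9

11110 RPM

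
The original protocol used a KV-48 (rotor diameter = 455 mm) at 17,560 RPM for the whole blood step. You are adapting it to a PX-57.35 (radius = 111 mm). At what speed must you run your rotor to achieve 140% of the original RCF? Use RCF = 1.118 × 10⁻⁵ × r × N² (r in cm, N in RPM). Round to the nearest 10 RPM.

Original rotor: r = 455 mm / 2 = 227.5 mm = 22.75 cm
RCF_original = 1.118 × 10⁻⁵ × 22.75 × (17560)² = 1.118 × 10⁻⁵ × 22.75 × 308,353,600 ≈ 78,428.2 × g
Target RCF = 1.4 × 78,428.2 ≈ 109,799.5 × g
Your rotor: r = 111 mm = 11.1 cm
109,799.5 = 1.118 × 10⁻⁵ × 11.1 × N²
N² = 109,799.5 / (12.4098 × 10⁻⁵) = 884,780,577
N ≈ √884,780,577 ≈ 29,745.3

29750 RPM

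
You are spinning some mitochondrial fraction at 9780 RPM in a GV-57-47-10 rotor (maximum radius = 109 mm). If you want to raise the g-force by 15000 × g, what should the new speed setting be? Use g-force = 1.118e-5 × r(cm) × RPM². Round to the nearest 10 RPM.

r = 109 mm = 10.9 cm
Current RCF = 1.118 × 10⁻⁵ × 10.9 × (9780)² = 1.118 × 10⁻⁵ × 10.9 × 95,648,400 ≈ 11,655.9 × g
Target RCF = 11,655.9 + 15,000 = 26,655.9 × g
N² = 26,655.9 / (12.1862 × 10⁻⁵) = 218,738,409
N ≈ √218,738,409 ≈ 14,789.8

14790 RPM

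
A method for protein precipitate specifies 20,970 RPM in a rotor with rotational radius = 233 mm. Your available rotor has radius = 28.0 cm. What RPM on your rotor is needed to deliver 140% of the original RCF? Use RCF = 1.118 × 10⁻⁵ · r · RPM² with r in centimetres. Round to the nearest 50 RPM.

≈ 22650 RPM

Original rotor: r = 233 mm = 23.3 cm
RCF = 1.118 × 10⁻⁵ × r × N²
RCF_original = 1.118 × 10⁻⁵ × 23.3 × (20970)² = 1.118 × 10⁻⁵ × 23.3 × 439,740,900 ≈ 114,549.9 × g
Target RCF = 1.4 × 114,549.9 ≈ 160,369.9 × g
160,369.9 = 1.118 × 10⁻⁵ × 28 × N²
N² = 160,369.9 / (31.304 × 10⁻⁵) = 512,298,428
N ≈ √512,298,428 ≈ 22,634.0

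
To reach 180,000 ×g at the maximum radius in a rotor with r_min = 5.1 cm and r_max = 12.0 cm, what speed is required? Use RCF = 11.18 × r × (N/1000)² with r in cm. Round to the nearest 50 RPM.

Use r_max = 12.0 cm.
180,000 = 11.18 × 12 × (N/1000)²
(N/1000)² = 180,000 / 134.16 = 1341.682
N = 1000 × √1341.682 ≈ 36,629.0

N ≈ 36650 RPM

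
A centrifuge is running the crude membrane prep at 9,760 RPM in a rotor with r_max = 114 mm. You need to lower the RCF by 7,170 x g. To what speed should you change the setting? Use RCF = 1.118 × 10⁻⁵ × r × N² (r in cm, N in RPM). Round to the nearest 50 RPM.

≈ 6250 RPM

r = 114 mm = 11.4 cm
Current RCF = 1.118 × 10⁻⁵ × 11.4 × (9760)² = 1.118 × 10⁻⁵ × 11.4 × 95,257,600 ≈ 12,140.8 × g
Target RCF = 12,140.8 − 7,170 = 4,970.8 × g
N² = 4,970.8 / (12.7452 × 10⁻⁵) = 39,001,350
N ≈ √39,001,350 ≈ 6,245.1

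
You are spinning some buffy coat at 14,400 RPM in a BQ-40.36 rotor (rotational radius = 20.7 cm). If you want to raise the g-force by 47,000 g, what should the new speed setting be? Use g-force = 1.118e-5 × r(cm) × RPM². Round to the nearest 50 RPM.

Current RCF = 1.118 × 10⁻⁵ × 20.7 × (14400)² = 1.118 × 10⁻⁵ × 20.7 × 207,360,000 ≈ 47,988.5 × g
Target RCF = 47,988.5 + 47,000 = 94,988.5 × g
N² = 94,988.5 / (23.1426 × 10⁻⁵) = 410,448,696
N ≈ √410,448,696 ≈ 20,259.5

20250 RPM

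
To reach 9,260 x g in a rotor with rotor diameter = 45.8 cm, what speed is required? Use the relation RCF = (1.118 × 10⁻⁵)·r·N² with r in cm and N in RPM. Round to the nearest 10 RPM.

≈ 6010 RPM

r = 45.8 / 2 = 22.9 cm
9,260 = 1.118 × 10⁻⁵ × 22.9 × N²
N² = 9,260 / (25.6022 × 10⁻⁵) = 36,168,767
N ≈ √36,168,767 ≈ 6,014.0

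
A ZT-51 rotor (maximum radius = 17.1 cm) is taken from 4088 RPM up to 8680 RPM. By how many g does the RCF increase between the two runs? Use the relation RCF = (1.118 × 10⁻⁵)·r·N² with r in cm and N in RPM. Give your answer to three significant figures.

≈ 11200 g

RCF₁ = 1.118 × 10⁻⁵ × 17.1 × (4088)² = 1.118 × 10⁻⁵ × 17.1 × 16,711,744 ≈ 3,194.9 × g
RCF₂ = 1.118 × 10⁻⁵ × 17.1 × (8680)² = 1.118 × 10⁻⁵ × 17.1 × 75,342,400 ≈ 14,403.8 × g
Increase = 14,403.8 − 3,194.9 = 11,208.9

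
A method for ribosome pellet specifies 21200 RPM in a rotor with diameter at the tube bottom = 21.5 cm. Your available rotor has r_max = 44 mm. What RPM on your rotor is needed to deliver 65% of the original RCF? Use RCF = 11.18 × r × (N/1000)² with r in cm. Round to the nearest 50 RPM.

Original rotor: r = 21.5 / 2 = 10.75 cm
RCF_original = 11.18 × 10.75 × (21.2)² = 11.18 × 10.75 × 449.44 ≈ 54,015.9 × g
Target RCF = 0.65 × 54,015.9 ≈ 35,110.3 × g
Your rotor: r = 44 mm = 4.4 cm
35,110.3 = 11.18 × 4.4 × (N/1000)²
(N/1000)² = 35,110.3 / 49.192 = 713.74
N = 1000 × √713.74 ≈ 26,715.9

26700 RPM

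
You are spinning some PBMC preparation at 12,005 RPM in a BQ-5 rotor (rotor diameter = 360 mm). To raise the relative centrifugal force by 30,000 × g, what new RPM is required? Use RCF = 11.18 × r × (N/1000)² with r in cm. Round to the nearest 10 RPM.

r = 360 mm / 2 = 180 mm = 18 cm
Current RCF = 11.18 × 18 × (12.005)² = 11.18 × 18 × 144.120025 ≈ 29,002.7 × g
Target RCF = 29,002.7 + 30,000 = 59,002.7 × g
(N/1000)² = 59,002.7 / 201.24 = 293.1957
N = 1000 × √293.1957 ≈ 17,123.0

≈ 17120 RPM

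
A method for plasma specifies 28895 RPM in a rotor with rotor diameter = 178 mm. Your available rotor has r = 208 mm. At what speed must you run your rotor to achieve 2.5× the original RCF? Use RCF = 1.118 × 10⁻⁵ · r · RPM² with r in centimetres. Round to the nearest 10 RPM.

Original rotor: r = 178 mm / 2 = 89 mm = 8.9 cm
RCF = 1.118 × 10⁻⁵ × r × N²
RCF_original = 1.118 × 10⁻⁵ × 8.9 × (28895)² = 1.118 × 10⁻⁵ × 8.9 × 834,921,025 ≈ 83,076.3 × g
Target RCF = 2.5 × 83,076.3 ≈ 207,690.8 × g
Your rotor: r = 208 mm = 20.8 cm
207,690.8 = 1.118 × 10⁻⁵ × 20.8 × N²
N² = 207,690.8 / (23.2544 × 10⁻⁵) = 893,124,742
N ≈ √893,124,742 ≈ 29,885.2

29890 RPM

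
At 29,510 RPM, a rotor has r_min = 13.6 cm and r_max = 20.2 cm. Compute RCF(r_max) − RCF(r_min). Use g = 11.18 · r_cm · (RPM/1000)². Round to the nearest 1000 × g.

ΔRCF ≈ 64000 × g

RCF_max = 11.18 × 20.2 × (29.51)² = 11.18 × 20.2 × 870.8401 ≈ 196,667 × g
RCF_min = 11.18 × 13.6 × (29.51)² = 11.18 × 13.6 × 870.8401 ≈ 132,409.5 × g
ΔRCF = 196,667 − 132,409.5 = 64,257.5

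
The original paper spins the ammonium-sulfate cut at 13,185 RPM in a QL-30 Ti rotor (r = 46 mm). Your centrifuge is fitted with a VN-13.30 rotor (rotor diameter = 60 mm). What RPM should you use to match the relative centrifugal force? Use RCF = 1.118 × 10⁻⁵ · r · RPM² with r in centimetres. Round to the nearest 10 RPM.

Original rotor: r = 46 mm = 4.6 cm
RCF_original = 1.118 × 10⁻⁵ × 4.6 × (13185)² = 1.118 × 10⁻⁵ × 4.6 × 173,844,225 ≈ 8,940.5 × g
Your rotor: r = 60 mm / 2 = 30 mm = 3 cm
8,940.5 = 1.118 × 10⁻⁵ × 3 × N²
N² = 8,940.5 / (3.354 × 10⁻⁵) = 266,562,314
N ≈ √266,562,314 ≈ 16,326.7

16330 RPM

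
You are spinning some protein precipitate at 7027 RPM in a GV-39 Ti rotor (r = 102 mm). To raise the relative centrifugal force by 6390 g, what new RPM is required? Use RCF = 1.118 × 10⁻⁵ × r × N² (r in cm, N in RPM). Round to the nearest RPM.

r = 102 mm = 10.2 cm
Current RCF = 1.118 × 10⁻⁵ × 10.2 × (7027)² = 1.118 × 10⁻⁵ × 10.2 × 49,378,729 ≈ 5,631 × g
Target RCF = 5,631 + 6,390 = 12,021 × g
N² = 12,021 / (11.4036 × 10⁻⁵) = 105,414,080
N ≈ √105,414,080 ≈ 10,267.1

10267 RPM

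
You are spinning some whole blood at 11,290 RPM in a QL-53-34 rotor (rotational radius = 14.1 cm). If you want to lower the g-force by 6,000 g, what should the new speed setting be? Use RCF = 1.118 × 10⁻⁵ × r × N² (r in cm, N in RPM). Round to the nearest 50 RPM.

N₂ ≈ 9450 RPM

Current RCF = 1.118 × 10⁻⁵ × 14.1 × (11290)² = 1.118 × 10⁻⁵ × 14.1 × 127,464,100 ≈ 20,093.2 × g
Target RCF = 20,093.2 − 6,000 = 14,093.2 × g
N² = 14,093.2 / (15.7638 × 10⁻⁵) = 89,402,301
N ≈ √89,402,301 ≈ 9,455.3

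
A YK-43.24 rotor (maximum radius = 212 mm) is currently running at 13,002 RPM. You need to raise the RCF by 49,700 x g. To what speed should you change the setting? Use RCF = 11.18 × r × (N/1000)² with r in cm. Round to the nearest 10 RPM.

N₂ ≈ 19460 RPM

r = 212 mm = 21.2 cm
Current RCF = 11.18 × 21.2 × (13.002)² = 11.18 × 21.2 × 169.052004 ≈ 40,068 × g
Target RCF = 40,068 + 49,700 = 89,768 × g
(N/1000)² = 89,768 / 237.016 = 378.7424
N = 1000 × √378.7424 ≈ 19,461.3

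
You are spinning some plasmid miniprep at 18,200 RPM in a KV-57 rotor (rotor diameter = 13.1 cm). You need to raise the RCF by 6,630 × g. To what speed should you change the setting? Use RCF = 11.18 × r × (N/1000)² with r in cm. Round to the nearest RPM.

≈ 20537 RPM

r = 13.1 / 2 = 6.55 cm
Current RCF = 11.18 × 6.55 × (18.2)² = 11.18 × 6.55 × 331.24 ≈ 24,256.4 × g
Target RCF = 24,256.4 + 6,630 = 30,886.4 × g
(N/1000)² = 30,886.4 / 73.229 = 421.7783
N = 1000 × √421.7783 ≈ 20,537.2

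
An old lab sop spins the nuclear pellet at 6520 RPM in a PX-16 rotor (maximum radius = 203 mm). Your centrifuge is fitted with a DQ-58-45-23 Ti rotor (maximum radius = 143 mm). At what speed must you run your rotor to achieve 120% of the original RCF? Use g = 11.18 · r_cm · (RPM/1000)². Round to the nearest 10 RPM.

≈ 8510 RPM

Original rotor: r = 203 mm = 20.3 cm
RCF_original = 11.18 × 20.3 × (6.52)² = 11.18 × 20.3 × 42.5104 ≈ 9,647.9 × g
Target RCF = 1.2 × 9,647.9 ≈ 11,577.5 × g
Your rotor: r = 143 mm = 14.3 cm
11,577.5 = 11.18 × 14.3 × (N/1000)²
(N/1000)² = 11,577.5 / 159.874 = 72.4164
N = 1000 × √72.4164 ≈ 8,509.8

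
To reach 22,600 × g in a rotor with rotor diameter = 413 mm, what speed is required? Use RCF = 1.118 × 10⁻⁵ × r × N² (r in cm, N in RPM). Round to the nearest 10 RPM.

N ≈ 9890 RPM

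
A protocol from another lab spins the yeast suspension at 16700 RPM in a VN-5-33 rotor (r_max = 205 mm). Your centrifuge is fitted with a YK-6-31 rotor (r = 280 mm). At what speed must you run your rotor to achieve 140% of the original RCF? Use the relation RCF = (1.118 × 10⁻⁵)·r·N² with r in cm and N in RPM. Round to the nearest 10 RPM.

≈ 16910 RPM

Original rotor: r = 205 mm = 20.5 cm
RCF = 1.118 × 10⁻⁵ × r × N²
RCF_original = 1.118 × 10⁻⁵ × 20.5 × (16700)² = 1.118 × 10⁻⁵ × 20.5 × 278,890,000 ≈ 63,918.8 × g
Target RCF = 1.4 × 63,918.8 ≈ 89,486.3 × g
Your rotor: r = 280 mm = 28.0 cm
89,486.3 = 1.118 × 10⁻⁵ × 28 × N²
N² = 89,486.3 / (31.304 × 10⁻⁵) = 285,862,190
N ≈ √285,862,190 ≈ 16,907.5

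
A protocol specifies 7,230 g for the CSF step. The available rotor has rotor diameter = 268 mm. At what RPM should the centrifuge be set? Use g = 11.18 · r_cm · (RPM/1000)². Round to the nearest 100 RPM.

≈ 6900 RPM

r = 268 mm / 2 = 134 mm = 13.4 cm
7,230 = 11.18 × 13.4 × (N/1000)²
(N/1000)² = 7,230 / 149.812 = 48.26049
N = 1000 × √48.26049 ≈ 6,947.0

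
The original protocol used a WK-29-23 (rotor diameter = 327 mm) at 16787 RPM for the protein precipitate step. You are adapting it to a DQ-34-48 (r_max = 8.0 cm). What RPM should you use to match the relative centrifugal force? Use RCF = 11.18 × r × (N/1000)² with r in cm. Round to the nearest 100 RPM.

24000 RPM

Original rotor: r = 327 mm / 2 = 163.5 mm = 16.35 cm
RCF_original = 11.18 × 16.35 × (16.787)² = 11.18 × 16.35 × 281.803369 ≈ 51,511.7 × g
51,511.7 = 11.18 × 8 × (N/1000)²
(N/1000)² = 51,511.7 / 89.44 = 575.9358
N = 1000 × √575.9358 ≈ 23,998.7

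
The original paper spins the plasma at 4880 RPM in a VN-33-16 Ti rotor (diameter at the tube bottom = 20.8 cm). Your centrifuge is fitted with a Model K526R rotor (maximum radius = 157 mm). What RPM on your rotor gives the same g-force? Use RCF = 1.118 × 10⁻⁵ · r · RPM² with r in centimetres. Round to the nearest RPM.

3972 RPM

Original rotor: r = 20.8 / 2 = 10.4 cm
RCF = 1.118 × 10⁻⁵ × r × N²
RCF_original = 1.118 × 10⁻⁵ × 10.4 × (4880)² = 1.118 × 10⁻⁵ × 10.4 × 23,814,400 ≈ 2,768.9 × g
Your rotor: r = 157 mm = 15.7 cm
2,768.9 = 1.118 × 10⁻⁵ × 15.7 × N²
N² = 2,768.9 / (17.5526 × 10⁻⁵) = 15,774,871
N ≈ √15,774,871 ≈ 3,971.8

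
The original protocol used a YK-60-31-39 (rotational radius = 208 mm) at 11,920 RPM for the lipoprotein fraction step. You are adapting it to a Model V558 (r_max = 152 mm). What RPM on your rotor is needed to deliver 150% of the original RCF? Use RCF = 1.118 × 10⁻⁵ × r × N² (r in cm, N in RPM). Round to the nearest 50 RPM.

Original rotor: r = 208 mm = 20.8 cm
RCF_original = 1.118 × 10⁻⁵ × 20.8 × (11920)² = 1.118 × 10⁻⁵ × 20.8 × 142,086,400 ≈ 33,041.3 × g
Target RCF = 1.5 × 33,041.3 ≈ 49,562 × g
Your rotor: r = 152 mm = 15.2 cm
49,562 = 1.118 × 10⁻⁵ × 15.2 × N²
N² = 49,562 / (16.9936 × 10⁻⁵) = 291,650,974
N ≈ √291,650,974 ≈ 17,077.8

17100 RPM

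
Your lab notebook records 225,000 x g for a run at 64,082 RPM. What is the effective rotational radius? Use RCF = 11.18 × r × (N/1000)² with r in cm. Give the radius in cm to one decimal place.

RCF = 11.18 × r × (N/1000)²
225000 = 11.18 × r × (64.082)²
r = 225000 / (11.18 × 4106.502724) = 225000 / 45910.7 ≈ 4.901 cm

r ≈ 4.9 cm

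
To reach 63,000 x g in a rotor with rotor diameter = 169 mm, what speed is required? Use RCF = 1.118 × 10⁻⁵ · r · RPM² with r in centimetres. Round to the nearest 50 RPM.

r = 169 mm / 2 = 84.5 mm = 8.45 cm
RCF = 1.118 × 10⁻⁵ × r × N²
63,000 = 1.118 × 10⁻⁵ × 8.45 × N²
N² = 63,000 / (9.4471 × 10⁻⁵) = 666,871,315
N ≈ √666,871,315 ≈ 25,823.9

N ≈ 25800 RPM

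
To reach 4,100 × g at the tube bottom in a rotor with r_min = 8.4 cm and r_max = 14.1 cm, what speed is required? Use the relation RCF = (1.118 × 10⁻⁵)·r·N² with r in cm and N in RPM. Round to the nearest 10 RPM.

Use r_max = 14.1 cm.
RCF = 1.118 × 10⁻⁵ × r × N²
4,100 = 1.118 × 10⁻⁵ × 14.1 × N²
N² = 4,100 / (15.7638 × 10⁻⁵) = 26,008,957
N ≈ √26,008,957 ≈ 5,099.9

5100 RPM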